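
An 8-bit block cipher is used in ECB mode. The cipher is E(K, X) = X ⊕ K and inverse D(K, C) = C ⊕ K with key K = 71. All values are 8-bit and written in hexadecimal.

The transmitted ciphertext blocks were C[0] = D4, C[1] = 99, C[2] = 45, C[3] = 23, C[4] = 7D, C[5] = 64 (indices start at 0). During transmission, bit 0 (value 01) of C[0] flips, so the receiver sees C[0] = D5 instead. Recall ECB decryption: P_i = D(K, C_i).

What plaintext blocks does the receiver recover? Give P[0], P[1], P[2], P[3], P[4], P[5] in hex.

Only C[0] changed, to D5. In ECB, a change in C_i affects only P_i. Decrypting the received ciphertext:
P[0]: D(K, D5) = A4.
P[1]: D(K, 99) = E8.
P[2]: D(K, 45) = 34.
P[3]: D(K, 23) = 52.
P[4]: D(K, 7D) = 0C.
P[5]: D(K, 64) = 15.
Blocks that differ from the original plaintext: P[0].

P[0] = A4, P[1] = E8, P[2] = 34, P[3] = 52, P[4] = 0C, P[5] = 15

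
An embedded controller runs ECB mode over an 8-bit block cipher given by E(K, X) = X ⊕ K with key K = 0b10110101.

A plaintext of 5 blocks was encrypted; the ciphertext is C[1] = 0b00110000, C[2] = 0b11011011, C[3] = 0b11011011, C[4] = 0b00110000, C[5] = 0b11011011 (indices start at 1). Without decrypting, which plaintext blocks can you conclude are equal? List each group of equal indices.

ECB encrypts each block independently with the same key, so equal ciphertext blocks imply equal plaintext blocks.
C[1] = C[4] = 0b00110000, so P[1] = P[4].
C[2] = C[3] = C[5] = 0b11011011, so P[2] = P[3] = P[5].

P[1] = P[4]; P[2] = P[3] = P[5]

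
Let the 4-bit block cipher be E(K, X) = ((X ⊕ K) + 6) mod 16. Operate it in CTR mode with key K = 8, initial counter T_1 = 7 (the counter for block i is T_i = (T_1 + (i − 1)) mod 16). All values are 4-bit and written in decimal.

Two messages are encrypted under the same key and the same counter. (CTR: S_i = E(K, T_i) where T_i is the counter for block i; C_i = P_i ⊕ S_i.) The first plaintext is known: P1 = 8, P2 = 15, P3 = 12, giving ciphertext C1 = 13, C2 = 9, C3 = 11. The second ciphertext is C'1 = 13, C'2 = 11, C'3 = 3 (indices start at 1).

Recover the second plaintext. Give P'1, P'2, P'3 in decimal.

In CTR with a reused counter, both messages share the same keystream S_i, so C_i ⊕ C'_i = P_i ⊕ P'_i and thus P'_i = P_i ⊕ C_i ⊕ C'_i.
P'1: 8 ⊕ 13 ⊕ 13 = 8.
P'2: 15 ⊕ 9 ⊕ 11 = 13.
P'3: 12 ⊕ 11 ⊕ 3 = 4.

P'1 = 8, P'2 = 13, P'3 = 4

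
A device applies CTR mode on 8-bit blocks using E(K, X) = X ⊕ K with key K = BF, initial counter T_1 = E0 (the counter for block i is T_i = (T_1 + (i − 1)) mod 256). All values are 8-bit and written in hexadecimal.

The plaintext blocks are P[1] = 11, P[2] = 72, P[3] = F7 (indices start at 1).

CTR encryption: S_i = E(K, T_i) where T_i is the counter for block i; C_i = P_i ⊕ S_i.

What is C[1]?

C[1] = 4E

C[1]: T = E0, S = E(K, T) = 5F; 11 ⊕ 5F = 4E.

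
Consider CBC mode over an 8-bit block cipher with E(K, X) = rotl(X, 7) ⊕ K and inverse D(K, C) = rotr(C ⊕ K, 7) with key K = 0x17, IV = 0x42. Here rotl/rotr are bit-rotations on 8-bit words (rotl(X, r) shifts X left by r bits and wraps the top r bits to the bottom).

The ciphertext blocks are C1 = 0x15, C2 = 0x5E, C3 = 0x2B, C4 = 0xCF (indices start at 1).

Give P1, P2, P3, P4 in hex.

CBC decryption: P_i = D(K, C_i) ⊕ C_{i−1}, with C_{0} = IV.
P1: D(K, 0x15) = 0x04; 0x04 ⊕ 0x42 = 0x46.
P2: D(K, 0x5E) = 0x92; 0x92 ⊕ 0x15 = 0x87.
P3: D(K, 0x2B) = 0x78; 0x78 ⊕ 0x5E = 0x26.
P4: D(K, 0xCF) = 0xB1; 0xB1 ⊕ 0x2B = 0x9A.

P1 = 0x46, P2 = 0x87, P3 = 0x26, P4 = 0x9A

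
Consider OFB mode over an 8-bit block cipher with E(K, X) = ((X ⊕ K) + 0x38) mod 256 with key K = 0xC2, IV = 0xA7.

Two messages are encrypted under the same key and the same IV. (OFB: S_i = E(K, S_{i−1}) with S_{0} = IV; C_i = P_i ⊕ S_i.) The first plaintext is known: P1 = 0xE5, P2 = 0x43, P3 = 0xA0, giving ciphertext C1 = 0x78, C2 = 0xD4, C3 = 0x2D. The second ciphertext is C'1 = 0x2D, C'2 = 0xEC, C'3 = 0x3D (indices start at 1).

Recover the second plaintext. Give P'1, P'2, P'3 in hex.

P'1 = 0xB0, P'2 = 0x7B, P'3 = 0xB0

In OFB with a reused IV, both messages share the same keystream S_i, so C_i ⊕ C'_i = P_i ⊕ P'_i and thus P'_i = P_i ⊕ C_i ⊕ C'_i.
P'1: 0xE5 ⊕ 0x78 ⊕ 0x2D = 0xB0.
P'2: 0x43 ⊕ 0xD4 ⊕ 0xEC = 0x7B.
P'3: 0xA0 ⊕ 0x2D ⊕ 0x3D = 0xB0.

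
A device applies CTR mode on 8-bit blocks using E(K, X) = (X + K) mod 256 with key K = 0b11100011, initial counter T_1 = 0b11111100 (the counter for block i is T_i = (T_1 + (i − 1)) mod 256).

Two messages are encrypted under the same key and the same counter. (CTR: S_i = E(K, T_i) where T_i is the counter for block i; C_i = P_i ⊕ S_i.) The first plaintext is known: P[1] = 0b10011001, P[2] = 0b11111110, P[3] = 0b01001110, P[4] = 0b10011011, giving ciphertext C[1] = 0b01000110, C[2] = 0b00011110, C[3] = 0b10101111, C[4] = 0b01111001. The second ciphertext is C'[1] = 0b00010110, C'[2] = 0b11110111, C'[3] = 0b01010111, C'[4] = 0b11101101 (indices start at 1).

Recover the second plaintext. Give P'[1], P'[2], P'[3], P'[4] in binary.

In CTR with a reused counter, both messages share the same keystream S_i, so C_i ⊕ C'_i = P_i ⊕ P'_i and thus P'_i = P_i ⊕ C_i ⊕ C'_i.
P'[1]: 0b10011001 ⊕ 0b01000110 ⊕ 0b00010110 = 0b11001001.
P'[2]: 0b11111110 ⊕ 0b00011110 ⊕ 0b11110111 = 0b00010111.
P'[3]: 0b01001110 ⊕ 0b10101111 ⊕ 0b01010111 = 0b10110110.
P'[4]: 0b10011011 ⊕ 0b01111001 ⊕ 0b11101101 = 0b00001111.

P'[1] = 0b11001001, P'[2] = 0b00010111, P'[3] = 0b10110110, P'[4] = 0b00001111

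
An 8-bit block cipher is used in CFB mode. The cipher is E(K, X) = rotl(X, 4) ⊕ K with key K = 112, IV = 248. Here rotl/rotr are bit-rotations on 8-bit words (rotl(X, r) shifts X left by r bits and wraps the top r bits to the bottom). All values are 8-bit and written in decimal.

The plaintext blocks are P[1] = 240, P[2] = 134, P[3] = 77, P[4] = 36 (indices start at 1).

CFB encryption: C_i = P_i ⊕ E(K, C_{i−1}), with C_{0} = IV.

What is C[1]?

C[1]: E(K, 248) = 255; 240 ⊕ 255 = 15.

C[1] = 15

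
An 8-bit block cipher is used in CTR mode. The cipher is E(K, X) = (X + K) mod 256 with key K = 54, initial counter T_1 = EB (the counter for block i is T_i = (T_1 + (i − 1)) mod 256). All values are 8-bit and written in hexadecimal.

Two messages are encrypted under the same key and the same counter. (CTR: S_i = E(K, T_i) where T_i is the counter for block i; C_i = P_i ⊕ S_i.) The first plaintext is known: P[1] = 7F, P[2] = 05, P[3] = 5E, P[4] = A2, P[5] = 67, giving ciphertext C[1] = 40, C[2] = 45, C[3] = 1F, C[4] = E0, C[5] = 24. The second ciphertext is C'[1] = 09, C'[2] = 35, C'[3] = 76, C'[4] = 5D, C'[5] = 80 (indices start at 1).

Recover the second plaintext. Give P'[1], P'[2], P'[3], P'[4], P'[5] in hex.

P'[1] = 36, P'[2] = 75, P'[3] = 37, P'[4] = 1F, P'[5] = C3

In CTR with a reused counter, both messages share the same keystream S_i, so C_i ⊕ C'_i = P_i ⊕ P'_i and thus P'_i = P_i ⊕ C_i ⊕ C'_i.
P'[1]: 7F ⊕ 40 ⊕ 09 = 36.
P'[2]: 05 ⊕ 45 ⊕ 35 = 75.
P'[3]: 5E ⊕ 1F ⊕ 76 = 37.
P'[4]: A2 ⊕ E0 ⊕ 5D = 1F.
P'[5]: 67 ⊕ 24 ⊕ 80 = C3.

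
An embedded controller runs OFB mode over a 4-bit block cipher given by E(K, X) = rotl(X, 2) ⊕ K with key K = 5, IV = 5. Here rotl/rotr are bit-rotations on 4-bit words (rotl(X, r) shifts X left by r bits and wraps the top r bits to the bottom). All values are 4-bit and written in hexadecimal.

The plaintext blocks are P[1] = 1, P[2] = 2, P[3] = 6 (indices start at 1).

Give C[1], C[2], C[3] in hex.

OFB encryption: S_i = E(K, S_{i−1}) with S_{0} = IV; C_i = P_i ⊕ S_i.
C[1]: S = E(K, 5) = 0; 1 ⊕ 0 = 1.
C[2]: S = E(K, 0) = 5; 2 ⊕ 5 = 7.
C[3]: S = E(K, 5) = 0; 6 ⊕ 0 = 6.

C[1] = 1, C[2] = 7, C[3] = 6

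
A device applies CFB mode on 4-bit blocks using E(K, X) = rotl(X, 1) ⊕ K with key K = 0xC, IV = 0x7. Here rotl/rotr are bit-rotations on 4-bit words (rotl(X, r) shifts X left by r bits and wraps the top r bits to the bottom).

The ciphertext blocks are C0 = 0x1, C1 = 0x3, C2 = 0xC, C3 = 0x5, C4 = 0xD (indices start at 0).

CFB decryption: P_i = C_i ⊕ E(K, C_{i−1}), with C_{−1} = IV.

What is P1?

P1: E(K, 0x1) = 0xE; 0x3 ⊕ 0xE = 0xD.

P1 = 0xD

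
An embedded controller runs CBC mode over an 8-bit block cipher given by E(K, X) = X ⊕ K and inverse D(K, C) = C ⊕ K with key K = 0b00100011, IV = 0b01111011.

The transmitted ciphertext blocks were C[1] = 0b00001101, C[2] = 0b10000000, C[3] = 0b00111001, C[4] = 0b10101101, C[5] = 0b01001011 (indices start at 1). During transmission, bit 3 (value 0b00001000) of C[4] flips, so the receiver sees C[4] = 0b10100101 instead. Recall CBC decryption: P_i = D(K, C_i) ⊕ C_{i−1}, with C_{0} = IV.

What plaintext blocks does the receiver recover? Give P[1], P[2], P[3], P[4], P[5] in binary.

Only C[4] changed, to 0b10100101. In CBC, a change in C_i garbles P_i and flips the same bit in P_{i+1}. Decrypting the received ciphertext:
P[1]: D(K, 0b00001101) = 0b00101110; 0b00101110 ⊕ 0b01111011 = 0b01010101.
P[2]: D(K, 0b10000000) = 0b10100011; 0b10100011 ⊕ 0b00001101 = 0b10101110.
P[3]: D(K, 0b00111001) = 0b00011010; 0b00011010 ⊕ 0b10000000 = 0b10011010.
P[4]: D(K, 0b10100101) = 0b10000110; 0b10000110 ⊕ 0b00111001 = 0b10111111.
P[5]: D(K, 0b01001011) = 0b01101000; 0b01101000 ⊕ 0b10100101 = 0b11001101.
Blocks that differ from the original plaintext: P[4], P[5].

P[1] = 0b01010101, P[2] = 0b10101110, P[3] = 0b10011010, P[4] = 0b10111111, P[5] = 0b11001101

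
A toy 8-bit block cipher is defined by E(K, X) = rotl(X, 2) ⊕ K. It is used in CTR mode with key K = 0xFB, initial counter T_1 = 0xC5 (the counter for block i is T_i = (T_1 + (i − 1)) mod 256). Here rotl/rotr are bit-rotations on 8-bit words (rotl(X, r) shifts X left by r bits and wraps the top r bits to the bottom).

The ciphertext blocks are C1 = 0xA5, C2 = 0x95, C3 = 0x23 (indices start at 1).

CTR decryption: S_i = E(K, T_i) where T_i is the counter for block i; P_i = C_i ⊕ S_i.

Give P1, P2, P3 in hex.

P1: T = 0xC5, S = E(K, T) = 0xEC; 0xA5 ⊕ 0xEC = 0x49.
P2: T = 0xC6, S = E(K, T) = 0xE0; 0x95 ⊕ 0xE0 = 0x75.
P3: T = 0xC7, S = E(K, T) = 0xE4; 0x23 ⊕ 0xE4 = 0xC7.

P1 = 0x49, P2 = 0x75, P3 = 0xC7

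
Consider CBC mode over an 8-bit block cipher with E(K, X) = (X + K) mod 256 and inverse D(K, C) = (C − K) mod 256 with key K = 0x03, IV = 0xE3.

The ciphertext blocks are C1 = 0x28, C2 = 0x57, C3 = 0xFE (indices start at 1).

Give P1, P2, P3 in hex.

CBC decryption: P_i = D(K, C_i) ⊕ C_{i−1}, with C_{0} = IV.
P1: D(K, 0x28) = 0x25; 0x25 ⊕ 0xE3 = 0xC6.
P2: D(K, 0x57) = 0x54; 0x54 ⊕ 0x28 = 0x7C.
P3: D(K, 0xFE) = 0xFB; 0xFB ⊕ 0x57 = 0xAC.

P1 = 0xC6, P2 = 0x7C, P3 = 0xAC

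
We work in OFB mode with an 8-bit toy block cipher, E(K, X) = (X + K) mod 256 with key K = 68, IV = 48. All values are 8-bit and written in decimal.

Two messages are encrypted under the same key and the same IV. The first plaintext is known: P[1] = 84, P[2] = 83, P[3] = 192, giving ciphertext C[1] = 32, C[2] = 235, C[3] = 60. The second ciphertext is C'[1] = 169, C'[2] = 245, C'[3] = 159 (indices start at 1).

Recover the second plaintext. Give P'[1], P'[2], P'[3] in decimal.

In OFB with a reused IV, both messages share the same keystream S_i, so C_i ⊕ C'_i = P_i ⊕ P'_i and thus P'_i = P_i ⊕ C_i ⊕ C'_i.
P'[1]: 84 ⊕ 32 ⊕ 169 = 221.
P'[2]: 83 ⊕ 235 ⊕ 245 = 77.
P'[3]: 192 ⊕ 60 ⊕ 159 = 99.

P'[1] = 221, P'[2] = 77, P'[3] = 99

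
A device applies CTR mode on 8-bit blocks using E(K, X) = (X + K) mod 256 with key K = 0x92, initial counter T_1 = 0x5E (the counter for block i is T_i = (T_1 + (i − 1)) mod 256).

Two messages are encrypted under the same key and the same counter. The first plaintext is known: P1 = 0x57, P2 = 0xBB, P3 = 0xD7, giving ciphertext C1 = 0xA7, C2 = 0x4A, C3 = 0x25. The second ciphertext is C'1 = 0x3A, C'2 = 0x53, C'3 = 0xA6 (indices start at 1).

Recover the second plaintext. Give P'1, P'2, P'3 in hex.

In CTR with a reused counter, both messages share the same keystream S_i, so C_i ⊕ C'_i = P_i ⊕ P'_i and thus P'_i = P_i ⊕ C_i ⊕ C'_i.
P'1: 0x57 ⊕ 0xA7 ⊕ 0x3A = 0xCA.
P'2: 0xBB ⊕ 0x4A ⊕ 0x53 = 0xA2.
P'3: 0xD7 ⊕ 0x25 ⊕ 0xA6 = 0x54.

P'1 = 0xCA, P'2 = 0xA2, P'3 = 0x54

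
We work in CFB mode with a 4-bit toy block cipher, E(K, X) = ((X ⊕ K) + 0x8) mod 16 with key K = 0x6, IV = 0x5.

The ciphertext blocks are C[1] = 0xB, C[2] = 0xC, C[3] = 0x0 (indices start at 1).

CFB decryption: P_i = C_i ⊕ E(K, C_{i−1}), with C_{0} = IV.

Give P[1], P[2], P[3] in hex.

P[1] = 0x0, P[2] = 0x9, P[3] = 0x2

P[1]: E(K, 0x5) = 0xB; 0xB ⊕ 0xB = 0x0.
P[2]: E(K, 0xB) = 0x5; 0xC ⊕ 0x5 = 0x9.
P[3]: E(K, 0xC) = 0x2; 0x0 ⊕ 0x2 = 0x2.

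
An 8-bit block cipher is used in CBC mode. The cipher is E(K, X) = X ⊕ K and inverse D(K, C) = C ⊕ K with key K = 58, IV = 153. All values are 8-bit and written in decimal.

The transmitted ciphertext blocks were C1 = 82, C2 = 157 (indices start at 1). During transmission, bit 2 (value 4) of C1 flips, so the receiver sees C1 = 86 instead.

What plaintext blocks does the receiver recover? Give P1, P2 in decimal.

P1 = 245, P2 = 241

CBC decryption: P_i = D(K, C_i) ⊕ C_{i−1}, with C_{0} = IV.
Only C1 changed, to 86. In CBC, a change in C_i garbles P_i and flips the same bit in P_{i+1}. Decrypting the received ciphertext:
P1: D(K, 86) = 108; 108 ⊕ 153 = 245.
P2: D(K, 157) = 167; 167 ⊕ 86 = 241.
Blocks that differ from the original plaintext: P1, P2.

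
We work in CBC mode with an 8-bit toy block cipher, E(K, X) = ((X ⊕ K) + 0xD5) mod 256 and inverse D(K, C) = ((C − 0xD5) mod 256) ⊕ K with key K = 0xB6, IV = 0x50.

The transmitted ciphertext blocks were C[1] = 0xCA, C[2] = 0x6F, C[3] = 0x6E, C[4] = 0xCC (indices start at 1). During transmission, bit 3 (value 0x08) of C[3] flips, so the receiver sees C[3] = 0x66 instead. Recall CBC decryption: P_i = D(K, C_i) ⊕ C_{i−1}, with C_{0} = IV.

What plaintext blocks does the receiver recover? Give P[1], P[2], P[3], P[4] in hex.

Only C[3] changed, to 0x66. In CBC, a change in C_i garbles P_i and flips the same bit in P_{i+1}. Decrypting the received ciphertext:
P[1]: D(K, 0xCA) = 0x43; 0x43 ⊕ 0x50 = 0x13.
P[2]: D(K, 0x6F) = 0x2C; 0x2C ⊕ 0xCA = 0xE6.
P[3]: D(K, 0x66) = 0x27; 0x27 ⊕ 0x6F = 0x48.
P[4]: D(K, 0xCC) = 0x41; 0x41 ⊕ 0x66 = 0x27.
Blocks that differ from the original plaintext: P[3], P[4].

P[1] = 0x13, P[2] = 0xE6, P[3] = 0x48, P[4] = 0x27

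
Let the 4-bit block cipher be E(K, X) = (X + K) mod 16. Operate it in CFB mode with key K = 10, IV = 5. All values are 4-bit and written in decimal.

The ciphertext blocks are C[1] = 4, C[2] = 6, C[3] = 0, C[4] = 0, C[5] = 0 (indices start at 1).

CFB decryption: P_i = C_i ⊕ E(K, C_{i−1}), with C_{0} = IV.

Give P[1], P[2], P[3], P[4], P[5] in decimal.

P[1] = 11, P[2] = 8, P[3] = 0, P[4] = 10, P[5] = 10

P[1]: E(K, 5) = 15; 4 ⊕ 15 = 11.
P[2]: E(K, 4) = 14; 6 ⊕ 14 = 8.
P[3]: E(K, 6) = 0; 0 ⊕ 0 = 0.
P[4]: E(K, 0) = 10; 0 ⊕ 10 = 10.
P[5]: E(K, 0) = 10; 0 ⊕ 10 = 10.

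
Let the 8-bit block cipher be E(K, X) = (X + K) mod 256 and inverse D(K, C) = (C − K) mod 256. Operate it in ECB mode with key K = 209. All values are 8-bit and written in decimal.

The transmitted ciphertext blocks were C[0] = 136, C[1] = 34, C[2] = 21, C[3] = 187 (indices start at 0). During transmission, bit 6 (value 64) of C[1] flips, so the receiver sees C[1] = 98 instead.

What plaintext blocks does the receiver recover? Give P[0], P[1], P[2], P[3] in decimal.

P[0] = 183, P[1] = 145, P[2] = 68, P[3] = 234

ECB decryption: P_i = D(K, C_i).
Only C[1] changed, to 98. In ECB, a change in C_i affects only P_i. Decrypting the received ciphertext:
P[0]: D(K, 136) = 183.
P[1]: D(K, 98) = 145.
P[2]: D(K, 21) = 68.
P[3]: D(K, 187) = 234.
Blocks that differ from the original plaintext: P[1].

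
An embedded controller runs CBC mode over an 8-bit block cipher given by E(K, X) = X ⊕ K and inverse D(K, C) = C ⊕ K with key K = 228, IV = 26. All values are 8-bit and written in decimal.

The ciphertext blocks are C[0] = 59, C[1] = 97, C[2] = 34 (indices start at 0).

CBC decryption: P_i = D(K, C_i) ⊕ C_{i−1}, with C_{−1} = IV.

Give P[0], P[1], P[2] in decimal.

P[0] = 197, P[1] = 190, P[2] = 167

P[0]: D(K, 59) = 223; 223 ⊕ 26 = 197.
P[1]: D(K, 97) = 133; 133 ⊕ 59 = 190.
P[2]: D(K, 34) = 198; 198 ⊕ 97 = 167.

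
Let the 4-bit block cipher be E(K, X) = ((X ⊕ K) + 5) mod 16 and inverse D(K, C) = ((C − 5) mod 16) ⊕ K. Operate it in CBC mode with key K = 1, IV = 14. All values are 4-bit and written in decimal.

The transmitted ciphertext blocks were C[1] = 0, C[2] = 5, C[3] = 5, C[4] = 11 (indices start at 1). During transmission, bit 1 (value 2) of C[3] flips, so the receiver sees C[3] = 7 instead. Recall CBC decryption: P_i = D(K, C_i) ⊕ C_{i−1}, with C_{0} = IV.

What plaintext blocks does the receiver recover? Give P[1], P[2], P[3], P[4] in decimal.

Only C[3] changed, to 7. In CBC, a change in C_i garbles P_i and flips the same bit in P_{i+1}. Decrypting the received ciphertext:
P[1]: D(K, 0) = 10; 10 ⊕ 14 = 4.
P[2]: D(K, 5) = 1; 1 ⊕ 0 = 1.
P[3]: D(K, 7) = 3; 3 ⊕ 5 = 6.
P[4]: D(K, 11) = 7; 7 ⊕ 7 = 0.
Blocks that differ from the original plaintext: P[3], P[4].

P[1] = 4, P[2] = 1, P[3] = 6, P[4] = 0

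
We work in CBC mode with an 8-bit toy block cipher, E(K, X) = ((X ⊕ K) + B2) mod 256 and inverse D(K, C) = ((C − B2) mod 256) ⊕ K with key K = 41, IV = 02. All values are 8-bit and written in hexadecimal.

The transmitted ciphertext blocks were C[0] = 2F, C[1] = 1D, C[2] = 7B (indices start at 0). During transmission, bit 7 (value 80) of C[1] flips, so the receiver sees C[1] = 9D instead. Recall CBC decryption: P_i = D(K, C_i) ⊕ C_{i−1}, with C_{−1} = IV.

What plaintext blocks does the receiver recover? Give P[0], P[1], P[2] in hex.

P[0] = 3E, P[1] = 85, P[2] = 15

Only C[1] changed, to 9D. In CBC, a change in C_i garbles P_i and flips the same bit in P_{i+1}. Decrypting the received ciphertext:
P[0]: D(K, 2F) = 3C; 3C ⊕ 02 = 3E.
P[1]: D(K, 9D) = AA; AA ⊕ 2F = 85.
P[2]: D(K, 7B) = 88; 88 ⊕ 9D = 15.
Blocks that differ from the original plaintext: P[1], P[2].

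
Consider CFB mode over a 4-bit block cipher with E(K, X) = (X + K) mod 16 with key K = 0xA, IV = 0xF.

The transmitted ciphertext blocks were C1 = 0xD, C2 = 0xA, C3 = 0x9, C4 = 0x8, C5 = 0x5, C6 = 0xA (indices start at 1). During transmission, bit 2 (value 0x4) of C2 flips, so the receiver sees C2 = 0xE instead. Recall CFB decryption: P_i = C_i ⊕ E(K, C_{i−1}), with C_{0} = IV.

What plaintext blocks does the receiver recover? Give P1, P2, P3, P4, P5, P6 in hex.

P1 = 0x4, P2 = 0x9, P3 = 0x1, P4 = 0xB, P5 = 0x7, P6 = 0x5

Only C2 changed, to 0xE. In CFB, a change in C_i flips the same bit in P_i and garbles P_{i+1}. Decrypting the received ciphertext:
P1: E(K, 0xF) = 0x9; 0xD ⊕ 0x9 = 0x4.
P2: E(K, 0xD) = 0x7; 0xE ⊕ 0x7 = 0x9.
P3: E(K, 0xE) = 0x8; 0x9 ⊕ 0x8 = 0x1.
P4: E(K, 0x9) = 0x3; 0x8 ⊕ 0x3 = 0xB.
P5: E(K, 0x8) = 0x2; 0x5 ⊕ 0x2 = 0x7.
P6: E(K, 0x5) = 0xF; 0xA ⊕ 0xF = 0x5.
Blocks that differ from the original plaintext: P2, P3.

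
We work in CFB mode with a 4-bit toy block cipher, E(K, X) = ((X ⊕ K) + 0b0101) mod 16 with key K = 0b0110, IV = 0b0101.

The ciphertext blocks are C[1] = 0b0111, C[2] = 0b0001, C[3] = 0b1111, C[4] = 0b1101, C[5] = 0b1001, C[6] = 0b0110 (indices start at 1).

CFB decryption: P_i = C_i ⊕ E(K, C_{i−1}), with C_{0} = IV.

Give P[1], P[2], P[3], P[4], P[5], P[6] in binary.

P[1]: E(K, 0b0101) = 0b1000; 0b0111 ⊕ 0b1000 = 0b1111.
P[2]: E(K, 0b0111) = 0b0110; 0b0001 ⊕ 0b0110 = 0b0111.
P[3]: E(K, 0b0001) = 0b1100; 0b1111 ⊕ 0b1100 = 0b0011.
P[4]: E(K, 0b1111) = 0b1110; 0b1101 ⊕ 0b1110 = 0b0011.
P[5]: E(K, 0b1101) = 0b0000; 0b1001 ⊕ 0b0000 = 0b1001.
P[6]: E(K, 0b1001) = 0b0100; 0b0110 ⊕ 0b0100 = 0b0010.

P[1] = 0b1111, P[2] = 0b0111, P[3] = 0b0011, P[4] = 0b0011, P[5] = 0b1001, P[6] = 0b0010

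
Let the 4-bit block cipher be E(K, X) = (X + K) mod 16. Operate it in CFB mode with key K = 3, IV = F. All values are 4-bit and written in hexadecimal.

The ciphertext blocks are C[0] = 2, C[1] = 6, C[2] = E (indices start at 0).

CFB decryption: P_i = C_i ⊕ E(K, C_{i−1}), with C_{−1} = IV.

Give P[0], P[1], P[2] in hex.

P[0]: E(K, F) = 2; 2 ⊕ 2 = 0.
P[1]: E(K, 2) = 5; 6 ⊕ 5 = 3.
P[2]: E(K, 6) = 9; E ⊕ 9 = 7.

P[0] = 0, P[1] = 3, P[2] = 7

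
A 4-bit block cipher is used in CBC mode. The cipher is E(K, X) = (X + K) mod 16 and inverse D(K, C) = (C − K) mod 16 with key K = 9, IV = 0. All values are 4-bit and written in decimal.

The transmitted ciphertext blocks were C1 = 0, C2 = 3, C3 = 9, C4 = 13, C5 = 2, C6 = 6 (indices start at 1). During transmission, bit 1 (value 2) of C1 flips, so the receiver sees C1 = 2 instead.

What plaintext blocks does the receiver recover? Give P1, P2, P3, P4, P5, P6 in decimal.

P1 = 9, P2 = 8, P3 = 3, P4 = 13, P5 = 4, P6 = 15

CBC decryption: P_i = D(K, C_i) ⊕ C_{i−1}, with C_{0} = IV.
Only C1 changed, to 2. In CBC, a change in C_i garbles P_i and flips the same bit in P_{i+1}. Decrypting the received ciphertext:
P1: D(K, 2) = 9; 9 ⊕ 0 = 9.
P2: D(K, 3) = 10; 10 ⊕ 2 = 8.
P3: D(K, 9) = 0; 0 ⊕ 3 = 3.
P4: D(K, 13) = 4; 4 ⊕ 9 = 13.
P5: D(K, 2) = 9; 9 ⊕ 13 = 4.
P6: D(K, 6) = 13; 13 ⊕ 2 = 15.
Blocks that differ from the original plaintext: P1, P2.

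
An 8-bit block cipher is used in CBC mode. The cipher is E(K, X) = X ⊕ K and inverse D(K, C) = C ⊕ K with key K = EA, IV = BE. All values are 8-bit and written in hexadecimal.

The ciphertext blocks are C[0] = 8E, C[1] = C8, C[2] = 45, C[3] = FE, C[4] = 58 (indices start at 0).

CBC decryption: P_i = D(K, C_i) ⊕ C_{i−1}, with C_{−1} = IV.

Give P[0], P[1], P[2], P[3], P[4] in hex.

P[0]: D(K, 8E) = 64; 64 ⊕ BE = DA.
P[1]: D(K, C8) = 22; 22 ⊕ 8E = AC.
P[2]: D(K, 45) = AF; AF ⊕ C8 = 67.
P[3]: D(K, FE) = 14; 14 ⊕ 45 = 51.
P[4]: D(K, 58) = B2; B2 ⊕ FE = 4C.

P[0] = DA, P[1] = AC, P[2] = 67, P[3] = 51, P[4] = 4C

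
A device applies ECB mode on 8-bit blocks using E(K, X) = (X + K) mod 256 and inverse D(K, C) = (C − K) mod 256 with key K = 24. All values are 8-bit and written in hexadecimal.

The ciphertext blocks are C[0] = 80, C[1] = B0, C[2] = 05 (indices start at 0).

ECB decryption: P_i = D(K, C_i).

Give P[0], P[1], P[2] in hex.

P[0]: D(K, 80) = 5C.
P[1]: D(K, B0) = 8C.
P[2]: D(K, 05) = E1.

P[0] = 5C, P[1] = 8C, P[2] = E1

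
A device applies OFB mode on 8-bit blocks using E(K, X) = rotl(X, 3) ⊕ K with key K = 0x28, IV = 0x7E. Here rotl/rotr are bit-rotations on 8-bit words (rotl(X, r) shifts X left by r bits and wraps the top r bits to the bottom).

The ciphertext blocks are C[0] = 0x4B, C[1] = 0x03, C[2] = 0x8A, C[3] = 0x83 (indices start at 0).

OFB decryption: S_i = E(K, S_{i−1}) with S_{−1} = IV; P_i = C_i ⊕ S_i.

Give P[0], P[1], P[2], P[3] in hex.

P[0]: S = E(K, 0x7E) = 0xDB; 0x4B ⊕ 0xDB = 0x90.
P[1]: S = E(K, 0xDB) = 0xF6; 0x03 ⊕ 0xF6 = 0xF5.
P[2]: S = E(K, 0xF6) = 0x9F; 0x8A ⊕ 0x9F = 0x15.
P[3]: S = E(K, 0x9F) = 0xD4; 0x83 ⊕ 0xD4 = 0x57.

P[0] = 0x90, P[1] = 0xF5, P[2] = 0x15, P[3] = 0x57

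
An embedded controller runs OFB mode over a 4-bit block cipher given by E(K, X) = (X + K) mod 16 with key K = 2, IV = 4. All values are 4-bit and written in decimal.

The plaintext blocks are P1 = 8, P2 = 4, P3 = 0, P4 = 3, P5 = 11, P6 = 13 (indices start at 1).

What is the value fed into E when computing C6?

OFB encryption: S_i = E(K, S_{i−1}) with S_{0} = IV; C_i = P_i ⊕ S_i.
C1: S = E(K, 4) = 6; 8 ⊕ 6 = 14.
C2: S = E(K, 6) = 8; 4 ⊕ 8 = 12.
C3: S = E(K, 8) = 10; 0 ⊕ 10 = 10.
C4: S = E(K, 10) = 12; 3 ⊕ 12 = 15.
C5: S = E(K, 12) = 14; 11 ⊕ 14 = 5.
C6: S = E(K, 14) = 0; 13 ⊕ 0 = 13.
So the input to E for block 6 is 14.

14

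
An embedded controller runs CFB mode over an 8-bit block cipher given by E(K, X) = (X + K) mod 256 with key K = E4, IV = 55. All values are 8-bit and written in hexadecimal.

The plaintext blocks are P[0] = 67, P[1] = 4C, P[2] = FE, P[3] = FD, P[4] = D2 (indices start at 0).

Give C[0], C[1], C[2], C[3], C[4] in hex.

CFB encryption: C_i = P_i ⊕ E(K, C_{i−1}), with C_{−1} = IV.
C[0]: E(K, 55) = 39; 67 ⊕ 39 = 5E.
C[1]: E(K, 5E) = 42; 4C ⊕ 42 = 0E.
C[2]: E(K, 0E) = F2; FE ⊕ F2 = 0C.
C[3]: E(K, 0C) = F0; FD ⊕ F0 = 0D.
C[4]: E(K, 0D) = F1; D2 ⊕ F1 = 23.

C[0] = 5E, C[1] = 0E, C[2] = 0C, C[3] = 0D, C[4] = 23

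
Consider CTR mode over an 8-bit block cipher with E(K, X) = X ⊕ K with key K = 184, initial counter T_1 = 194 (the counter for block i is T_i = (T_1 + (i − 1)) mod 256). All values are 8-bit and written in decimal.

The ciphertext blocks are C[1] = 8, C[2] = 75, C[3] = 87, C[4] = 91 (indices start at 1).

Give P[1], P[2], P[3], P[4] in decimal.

P[1] = 114, P[2] = 48, P[3] = 43, P[4] = 38

CTR decryption: S_i = E(K, T_i) where T_i is the counter for block i; P_i = C_i ⊕ S_i.
P[1]: T = 194, S = E(K, T) = 122; 8 ⊕ 122 = 114.
P[2]: T = 195, S = E(K, T) = 123; 75 ⊕ 123 = 48.
P[3]: T = 196, S = E(K, T) = 124; 87 ⊕ 124 = 43.
P[4]: T = 197, S = E(K, T) = 125; 91 ⊕ 125 = 38.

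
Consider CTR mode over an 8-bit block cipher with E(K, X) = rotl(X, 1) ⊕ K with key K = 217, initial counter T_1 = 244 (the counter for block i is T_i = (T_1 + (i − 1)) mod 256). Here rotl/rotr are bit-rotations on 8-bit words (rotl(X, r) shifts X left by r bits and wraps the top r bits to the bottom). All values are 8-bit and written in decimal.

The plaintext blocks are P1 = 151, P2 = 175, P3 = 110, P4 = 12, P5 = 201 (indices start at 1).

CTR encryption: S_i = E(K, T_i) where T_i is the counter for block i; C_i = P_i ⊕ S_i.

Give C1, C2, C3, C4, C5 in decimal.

C1 = 167, C2 = 157, C3 = 90, C4 = 58, C5 = 225

C1: T = 244, S = E(K, T) = 48; 151 ⊕ 48 = 167.
C2: T = 245, S = E(K, T) = 50; 175 ⊕ 50 = 157.
C3: T = 246, S = E(K, T) = 52; 110 ⊕ 52 = 90.
C4: T = 247, S = E(K, T) = 54; 12 ⊕ 54 = 58.
C5: T = 248, S = E(K, T) = 40; 201 ⊕ 40 = 225.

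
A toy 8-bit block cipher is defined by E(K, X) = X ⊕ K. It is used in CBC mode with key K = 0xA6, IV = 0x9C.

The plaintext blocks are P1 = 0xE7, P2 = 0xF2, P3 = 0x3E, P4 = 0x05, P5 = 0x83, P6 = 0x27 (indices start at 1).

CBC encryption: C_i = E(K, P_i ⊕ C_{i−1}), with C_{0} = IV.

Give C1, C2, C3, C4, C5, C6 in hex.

C1 = 0xDD, C2 = 0x89, C3 = 0x11, C4 = 0xB2, C5 = 0x97, C6 = 0x16

C1: P1 ⊕ 0x9C = 0x7B; E(K, 0x7B) = 0xDD.
C2: P2 ⊕ 0xDD = 0x2F; E(K, 0x2F) = 0x89.
C3: P3 ⊕ 0x89 = 0xB7; E(K, 0xB7) = 0x11.
C4: P4 ⊕ 0x11 = 0x14; E(K, 0x14) = 0xB2.
C5: P5 ⊕ 0xB2 = 0x31; E(K, 0x31) = 0x97.
C6: P6 ⊕ 0x97 = 0xB0; E(K, 0xB0) = 0x16.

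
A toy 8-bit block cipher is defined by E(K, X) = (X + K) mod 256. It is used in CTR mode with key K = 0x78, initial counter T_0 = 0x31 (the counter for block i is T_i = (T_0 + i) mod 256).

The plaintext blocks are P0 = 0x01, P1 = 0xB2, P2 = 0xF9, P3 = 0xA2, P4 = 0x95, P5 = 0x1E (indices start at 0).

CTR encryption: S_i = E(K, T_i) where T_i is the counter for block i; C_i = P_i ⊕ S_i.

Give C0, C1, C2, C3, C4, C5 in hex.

C0: T = 0x31, S = E(K, T) = 0xA9; 0x01 ⊕ 0xA9 = 0xA8.
C1: T = 0x32, S = E(K, T) = 0xAA; 0xB2 ⊕ 0xAA = 0x18.
C2: T = 0x33, S = E(K, T) = 0xAB; 0xF9 ⊕ 0xAB = 0x52.
C3: T = 0x34, S = E(K, T) = 0xAC; 0xA2 ⊕ 0xAC = 0x0E.
C4: T = 0x35, S = E(K, T) = 0xAD; 0x95 ⊕ 0xAD = 0x38.
C5: T = 0x36, S = E(K, T) = 0xAE; 0x1E ⊕ 0xAE = 0xB0.

C0 = 0xA8, C1 = 0x18, C2 = 0x52, C3 = 0x0E, C4 = 0x38, C5 = 0xB0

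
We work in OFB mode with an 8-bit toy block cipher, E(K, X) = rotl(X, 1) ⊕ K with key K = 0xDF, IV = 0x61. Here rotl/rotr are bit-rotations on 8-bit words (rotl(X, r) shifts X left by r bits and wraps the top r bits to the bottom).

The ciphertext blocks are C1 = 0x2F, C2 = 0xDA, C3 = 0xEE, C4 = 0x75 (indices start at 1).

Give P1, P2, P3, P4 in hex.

P1 = 0x32, P2 = 0x3F, P3 = 0xFA, P4 = 0x82

OFB decryption: S_i = E(K, S_{i−1}) with S_{0} = IV; P_i = C_i ⊕ S_i.
P1: S = E(K, 0x61) = 0x1D; 0x2F ⊕ 0x1D = 0x32.
P2: S = E(K, 0x1D) = 0xE5; 0xDA ⊕ 0xE5 = 0x3F.
P3: S = E(K, 0xE5) = 0x14; 0xEE ⊕ 0x14 = 0xFA.
P4: S = E(K, 0x14) = 0xF7; 0x75 ⊕ 0xF7 = 0x82.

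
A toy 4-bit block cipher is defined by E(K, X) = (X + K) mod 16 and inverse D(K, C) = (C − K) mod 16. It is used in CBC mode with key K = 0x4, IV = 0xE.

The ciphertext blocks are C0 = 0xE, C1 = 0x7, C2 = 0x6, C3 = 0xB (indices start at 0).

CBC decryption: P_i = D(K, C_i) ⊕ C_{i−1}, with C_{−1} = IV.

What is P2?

P2: D(K, 0x6) = 0x2; 0x2 ⊕ 0x7 = 0x5.

P2 = 0x5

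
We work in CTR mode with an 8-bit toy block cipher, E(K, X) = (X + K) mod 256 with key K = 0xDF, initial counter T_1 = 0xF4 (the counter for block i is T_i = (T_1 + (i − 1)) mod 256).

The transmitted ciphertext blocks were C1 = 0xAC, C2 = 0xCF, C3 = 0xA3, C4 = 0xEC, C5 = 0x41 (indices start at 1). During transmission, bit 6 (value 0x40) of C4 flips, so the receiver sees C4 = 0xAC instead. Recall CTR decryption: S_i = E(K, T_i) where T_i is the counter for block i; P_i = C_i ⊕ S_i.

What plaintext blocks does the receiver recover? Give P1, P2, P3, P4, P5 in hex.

Only C4 changed, to 0xAC. In CTR, a change in C_i flips the same bit in P_i only; the keystream is unaffected. Decrypting the received ciphertext:
P1: T = 0xF4, S = E(K, T) = 0xD3; 0xAC ⊕ 0xD3 = 0x7F.
P2: T = 0xF5, S = E(K, T) = 0xD4; 0xCF ⊕ 0xD4 = 0x1B.
P3: T = 0xF6, S = E(K, T) = 0xD5; 0xA3 ⊕ 0xD5 = 0x76.
P4: T = 0xF7, S = E(K, T) = 0xD6; 0xAC ⊕ 0xD6 = 0x7A.
P5: T = 0xF8, S = E(K, T) = 0xD7; 0x41 ⊕ 0xD7 = 0x96.
Blocks that differ from the original plaintext: P4.

P1 = 0x7F, P2 = 0x1B, P3 = 0x76, P4 = 0x7A, P5 = 0x96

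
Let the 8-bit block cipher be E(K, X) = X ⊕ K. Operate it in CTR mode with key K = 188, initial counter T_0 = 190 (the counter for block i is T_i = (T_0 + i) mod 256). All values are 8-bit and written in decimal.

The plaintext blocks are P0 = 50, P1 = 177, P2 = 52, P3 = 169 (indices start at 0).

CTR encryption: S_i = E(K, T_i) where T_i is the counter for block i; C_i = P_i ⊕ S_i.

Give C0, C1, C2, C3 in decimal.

C0 = 48, C1 = 178, C2 = 72, C3 = 212

C0: T = 190, S = E(K, T) = 2; 50 ⊕ 2 = 48.
C1: T = 191, S = E(K, T) = 3; 177 ⊕ 3 = 178.
C2: T = 192, S = E(K, T) = 124; 52 ⊕ 124 = 72.
C3: T = 193, S = E(K, T) = 125; 169 ⊕ 125 = 212.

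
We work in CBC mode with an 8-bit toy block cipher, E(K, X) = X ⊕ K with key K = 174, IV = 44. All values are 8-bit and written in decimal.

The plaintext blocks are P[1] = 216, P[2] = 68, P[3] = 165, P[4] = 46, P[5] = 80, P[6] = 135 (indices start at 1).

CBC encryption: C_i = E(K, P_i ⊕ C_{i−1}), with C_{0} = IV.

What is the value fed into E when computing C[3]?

21

C[1]: P[1] ⊕ 44 = 244; E(K, 244) = 90.
C[2]: P[2] ⊕ 90 = 30; E(K, 30) = 176.
C[3]: P[3] ⊕ 176 = 21; E(K, 21) = 187.
So the input to E for block [3] is 21.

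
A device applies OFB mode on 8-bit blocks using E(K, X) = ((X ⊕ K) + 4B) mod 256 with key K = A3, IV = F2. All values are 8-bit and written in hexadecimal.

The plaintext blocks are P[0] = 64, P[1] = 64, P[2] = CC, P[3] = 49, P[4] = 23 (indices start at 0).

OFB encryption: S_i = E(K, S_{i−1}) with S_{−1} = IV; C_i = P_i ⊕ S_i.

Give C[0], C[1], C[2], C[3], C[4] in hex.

C[0]: S = E(K, F2) = 9C; 64 ⊕ 9C = F8.
C[1]: S = E(K, 9C) = 8A; 64 ⊕ 8A = EE.
C[2]: S = E(K, 8A) = 74; CC ⊕ 74 = B8.
C[3]: S = E(K, 74) = 22; 49 ⊕ 22 = 6B.
C[4]: S = E(K, 22) = CC; 23 ⊕ CC = EF.

C[0] = F8, C[1] = EE, C[2] = B8, C[3] = 6B, C[4] = EF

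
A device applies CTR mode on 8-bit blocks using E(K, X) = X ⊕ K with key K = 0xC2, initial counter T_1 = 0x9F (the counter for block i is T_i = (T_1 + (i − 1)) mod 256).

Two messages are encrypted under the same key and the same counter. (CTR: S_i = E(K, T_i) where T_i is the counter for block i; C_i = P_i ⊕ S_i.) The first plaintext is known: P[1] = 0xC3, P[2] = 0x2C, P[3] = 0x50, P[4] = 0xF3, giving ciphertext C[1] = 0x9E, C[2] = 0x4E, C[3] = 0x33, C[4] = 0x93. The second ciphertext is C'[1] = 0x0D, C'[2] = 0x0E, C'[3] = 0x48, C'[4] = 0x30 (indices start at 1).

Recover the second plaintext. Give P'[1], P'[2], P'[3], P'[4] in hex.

In CTR with a reused counter, both messages share the same keystream S_i, so C_i ⊕ C'_i = P_i ⊕ P'_i and thus P'_i = P_i ⊕ C_i ⊕ C'_i.
P'[1]: 0xC3 ⊕ 0x9E ⊕ 0x0D = 0x50.
P'[2]: 0x2C ⊕ 0x4E ⊕ 0x0E = 0x6C.
P'[3]: 0x50 ⊕ 0x33 ⊕ 0x48 = 0x2B.
P'[4]: 0xF3 ⊕ 0x93 ⊕ 0x30 = 0x50.

P'[1] = 0x50, P'[2] = 0x6C, P'[3] = 0x2B, P'[4] = 0x50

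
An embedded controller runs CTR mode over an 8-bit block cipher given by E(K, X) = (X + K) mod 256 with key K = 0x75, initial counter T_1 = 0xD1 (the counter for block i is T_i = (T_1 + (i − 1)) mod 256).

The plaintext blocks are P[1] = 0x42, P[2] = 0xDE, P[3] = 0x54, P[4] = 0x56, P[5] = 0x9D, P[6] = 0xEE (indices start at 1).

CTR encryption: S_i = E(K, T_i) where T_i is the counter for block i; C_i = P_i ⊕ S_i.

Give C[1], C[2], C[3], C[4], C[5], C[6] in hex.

C[1]: T = 0xD1, S = E(K, T) = 0x46; 0x42 ⊕ 0x46 = 0x04.
C[2]: T = 0xD2, S = E(K, T) = 0x47; 0xDE ⊕ 0x47 = 0x99.
C[3]: T = 0xD3, S = E(K, T) = 0x48; 0x54 ⊕ 0x48 = 0x1C.
C[4]: T = 0xD4, S = E(K, T) = 0x49; 0x56 ⊕ 0x49 = 0x1F.
C[5]: T = 0xD5, S = E(K, T) = 0x4A; 0x9D ⊕ 0x4A = 0xD7.
C[6]: T = 0xD6, S = E(K, T) = 0x4B; 0xEE ⊕ 0x4B = 0xA5.

C[1] = 0x04, C[2] = 0x99, C[3] = 0x1C, C[4] = 0x1F, C[5] = 0xD7, C[6] = 0xA5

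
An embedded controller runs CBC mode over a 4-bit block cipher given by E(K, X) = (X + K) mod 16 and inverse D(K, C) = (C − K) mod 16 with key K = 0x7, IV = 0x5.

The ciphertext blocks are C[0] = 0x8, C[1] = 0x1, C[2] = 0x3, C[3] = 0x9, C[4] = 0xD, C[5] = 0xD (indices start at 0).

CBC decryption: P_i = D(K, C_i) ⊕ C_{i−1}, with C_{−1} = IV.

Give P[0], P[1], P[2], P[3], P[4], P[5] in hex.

P[0]: D(K, 0x8) = 0x1; 0x1 ⊕ 0x5 = 0x4.
P[1]: D(K, 0x1) = 0xA; 0xA ⊕ 0x8 = 0x2.
P[2]: D(K, 0x3) = 0xC; 0xC ⊕ 0x1 = 0xD.
P[3]: D(K, 0x9) = 0x2; 0x2 ⊕ 0x3 = 0x1.
P[4]: D(K, 0xD) = 0x6; 0x6 ⊕ 0x9 = 0xF.
P[5]: D(K, 0xD) = 0x6; 0x6 ⊕ 0xD = 0xB.

P[0] = 0x4, P[1] = 0x2, P[2] = 0xD, P[3] = 0x1, P[4] = 0xF, P[5] = 0xB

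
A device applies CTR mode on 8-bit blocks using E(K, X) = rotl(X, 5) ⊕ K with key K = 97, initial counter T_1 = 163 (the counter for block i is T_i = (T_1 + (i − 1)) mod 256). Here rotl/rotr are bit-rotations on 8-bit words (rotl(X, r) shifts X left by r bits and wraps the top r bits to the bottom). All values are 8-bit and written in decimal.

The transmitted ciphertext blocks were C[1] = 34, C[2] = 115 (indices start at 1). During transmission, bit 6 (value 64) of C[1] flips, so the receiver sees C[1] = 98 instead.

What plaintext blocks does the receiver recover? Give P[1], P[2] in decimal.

CTR decryption: S_i = E(K, T_i) where T_i is the counter for block i; P_i = C_i ⊕ S_i.
Only C[1] changed, to 98. In CTR, a change in C_i flips the same bit in P_i only; the keystream is unaffected. Decrypting the received ciphertext:
P[1]: T = 163, S = E(K, T) = 21; 98 ⊕ 21 = 119.
P[2]: T = 164, S = E(K, T) = 245; 115 ⊕ 245 = 134.
Blocks that differ from the original plaintext: P[1].

P[1] = 119, P[2] = 134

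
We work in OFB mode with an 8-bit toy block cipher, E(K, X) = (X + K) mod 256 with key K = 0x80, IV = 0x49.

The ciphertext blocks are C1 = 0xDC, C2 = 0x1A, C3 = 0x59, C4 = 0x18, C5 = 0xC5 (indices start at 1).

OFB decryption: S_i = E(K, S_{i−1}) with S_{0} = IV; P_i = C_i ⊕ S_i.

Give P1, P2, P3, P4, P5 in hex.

P1: S = E(K, 0x49) = 0xC9; 0xDC ⊕ 0xC9 = 0x15.
P2: S = E(K, 0xC9) = 0x49; 0x1A ⊕ 0x49 = 0x53.
P3: S = E(K, 0x49) = 0xC9; 0x59 ⊕ 0xC9 = 0x90.
P4: S = E(K, 0xC9) = 0x49; 0x18 ⊕ 0x49 = 0x51.
P5: S = E(K, 0x49) = 0xC9; 0xC5 ⊕ 0xC9 = 0x0C.

P1 = 0x15, P2 = 0x53, P3 = 0x90, P4 = 0x51, P5 = 0x0C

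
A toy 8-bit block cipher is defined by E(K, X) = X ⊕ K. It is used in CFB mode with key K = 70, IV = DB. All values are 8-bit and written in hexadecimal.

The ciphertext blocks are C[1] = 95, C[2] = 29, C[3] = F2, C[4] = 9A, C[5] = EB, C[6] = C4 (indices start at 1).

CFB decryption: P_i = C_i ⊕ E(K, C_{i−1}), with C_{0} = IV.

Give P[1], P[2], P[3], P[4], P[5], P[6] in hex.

P[1]: E(K, DB) = AB; 95 ⊕ AB = 3E.
P[2]: E(K, 95) = E5; 29 ⊕ E5 = CC.
P[3]: E(K, 29) = 59; F2 ⊕ 59 = AB.
P[4]: E(K, F2) = 82; 9A ⊕ 82 = 18.
P[5]: E(K, 9A) = EA; EB ⊕ EA = 01.
P[6]: E(K, EB) = 9B; C4 ⊕ 9B = 5F.

P[1] = 3E, P[2] = CC, P[3] = AB, P[4] = 18, P[5] = 01, P[6] = 5F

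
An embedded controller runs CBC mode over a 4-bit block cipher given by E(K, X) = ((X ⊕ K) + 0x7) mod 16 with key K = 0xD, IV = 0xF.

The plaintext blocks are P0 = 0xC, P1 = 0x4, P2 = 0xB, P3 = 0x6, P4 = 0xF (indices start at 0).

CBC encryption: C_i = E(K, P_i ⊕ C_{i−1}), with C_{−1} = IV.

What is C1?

C0: P0 ⊕ 0xF = 0x3; E(K, 0x3) = 0x5.
C1: P1 ⊕ 0x5 = 0x1; E(K, 0x1) = 0x3.

C1 = 0x3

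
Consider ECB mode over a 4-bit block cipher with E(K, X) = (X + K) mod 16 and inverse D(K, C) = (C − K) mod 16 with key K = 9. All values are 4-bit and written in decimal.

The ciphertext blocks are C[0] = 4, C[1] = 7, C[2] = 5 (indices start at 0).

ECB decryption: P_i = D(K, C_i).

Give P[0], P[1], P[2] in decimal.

P[0] = 11, P[1] = 14, P[2] = 12

P[0]: D(K, 4) = 11.
P[1]: D(K, 7) = 14.
P[2]: D(K, 5) = 12.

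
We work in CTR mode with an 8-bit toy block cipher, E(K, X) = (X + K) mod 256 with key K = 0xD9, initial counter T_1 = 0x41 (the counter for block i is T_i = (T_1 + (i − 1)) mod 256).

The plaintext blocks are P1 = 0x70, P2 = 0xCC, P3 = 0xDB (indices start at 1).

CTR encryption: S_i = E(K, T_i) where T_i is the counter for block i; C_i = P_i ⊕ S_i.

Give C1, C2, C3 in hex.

C1 = 0x6A, C2 = 0xD7, C3 = 0xC7

C1: T = 0x41, S = E(K, T) = 0x1A; 0x70 ⊕ 0x1A = 0x6A.
C2: T = 0x42, S = E(K, T) = 0x1B; 0xCC ⊕ 0x1B = 0xD7.
C3: T = 0x43, S = E(K, T) = 0x1C; 0xDB ⊕ 0x1C = 0xC7.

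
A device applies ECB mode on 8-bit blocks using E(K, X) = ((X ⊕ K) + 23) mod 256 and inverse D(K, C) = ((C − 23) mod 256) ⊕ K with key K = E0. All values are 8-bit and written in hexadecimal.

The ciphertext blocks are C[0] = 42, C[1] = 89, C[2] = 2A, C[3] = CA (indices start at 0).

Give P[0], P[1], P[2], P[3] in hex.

ECB decryption: P_i = D(K, C_i).
P[0]: D(K, 42) = FF.
P[1]: D(K, 89) = 86.
P[2]: D(K, 2A) = E7.
P[3]: D(K, CA) = 47.

P[0] = FF, P[1] = 86, P[2] = E7, P[3] = 47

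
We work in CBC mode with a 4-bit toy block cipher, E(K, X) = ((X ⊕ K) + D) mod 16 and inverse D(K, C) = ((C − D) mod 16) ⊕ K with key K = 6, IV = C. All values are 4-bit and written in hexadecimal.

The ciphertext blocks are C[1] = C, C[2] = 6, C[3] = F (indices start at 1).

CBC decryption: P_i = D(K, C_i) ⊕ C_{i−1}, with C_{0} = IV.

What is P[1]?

P[1]: D(K, C) = 9; 9 ⊕ C = 5.

P[1] = 5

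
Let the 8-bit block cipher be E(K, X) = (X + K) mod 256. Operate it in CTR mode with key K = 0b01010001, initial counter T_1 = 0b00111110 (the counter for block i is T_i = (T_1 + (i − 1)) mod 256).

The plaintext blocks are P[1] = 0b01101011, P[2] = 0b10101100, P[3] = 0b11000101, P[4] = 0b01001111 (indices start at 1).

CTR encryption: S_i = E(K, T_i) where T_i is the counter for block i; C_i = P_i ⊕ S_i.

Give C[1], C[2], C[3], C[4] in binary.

C[1]: T = 0b00111110, S = E(K, T) = 0b10001111; 0b01101011 ⊕ 0b10001111 = 0b11100100.
C[2]: T = 0b00111111, S = E(K, T) = 0b10010000; 0b10101100 ⊕ 0b10010000 = 0b00111100.
C[3]: T = 0b01000000, S = E(K, T) = 0b10010001; 0b11000101 ⊕ 0b10010001 = 0b01010100.
C[4]: T = 0b01000001, S = E(K, T) = 0b10010010; 0b01001111 ⊕ 0b10010010 = 0b11011101.

C[1] = 0b11100100, C[2] = 0b00111100, C[3] = 0b01010100, C[4] = 0b11011101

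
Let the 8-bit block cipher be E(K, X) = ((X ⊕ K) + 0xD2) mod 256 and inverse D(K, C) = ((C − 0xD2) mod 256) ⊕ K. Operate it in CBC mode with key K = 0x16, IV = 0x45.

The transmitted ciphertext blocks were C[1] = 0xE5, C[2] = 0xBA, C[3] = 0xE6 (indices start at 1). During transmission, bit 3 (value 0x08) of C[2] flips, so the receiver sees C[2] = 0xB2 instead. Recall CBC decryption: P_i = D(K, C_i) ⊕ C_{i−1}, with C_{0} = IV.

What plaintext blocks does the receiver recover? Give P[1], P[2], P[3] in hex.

Only C[2] changed, to 0xB2. In CBC, a change in C_i garbles P_i and flips the same bit in P_{i+1}. Decrypting the received ciphertext:
P[1]: D(K, 0xE5) = 0x05; 0x05 ⊕ 0x45 = 0x40.
P[2]: D(K, 0xB2) = 0xF6; 0xF6 ⊕ 0xE5 = 0x13.
P[3]: D(K, 0xE6) = 0x02; 0x02 ⊕ 0xB2 = 0xB0.
Blocks that differ from the original plaintext: P[2], P[3].

P[1] = 0x40, P[2] = 0x13, P[3] = 0xB0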